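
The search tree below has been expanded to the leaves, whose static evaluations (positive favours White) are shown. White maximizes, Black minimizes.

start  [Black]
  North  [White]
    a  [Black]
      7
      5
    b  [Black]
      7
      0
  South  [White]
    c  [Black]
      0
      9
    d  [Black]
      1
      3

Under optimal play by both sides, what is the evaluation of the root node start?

a (Black): min(7, 5) = 5
b (Black): min(7, 0) = 0
North (White): max(5, 0) = 5
c (Black): min(0, 9) = 0
d (Black): min(1, 3) = 1
South (White): max(0, 1) = 1
start (Black): min(5, 1) = 1

1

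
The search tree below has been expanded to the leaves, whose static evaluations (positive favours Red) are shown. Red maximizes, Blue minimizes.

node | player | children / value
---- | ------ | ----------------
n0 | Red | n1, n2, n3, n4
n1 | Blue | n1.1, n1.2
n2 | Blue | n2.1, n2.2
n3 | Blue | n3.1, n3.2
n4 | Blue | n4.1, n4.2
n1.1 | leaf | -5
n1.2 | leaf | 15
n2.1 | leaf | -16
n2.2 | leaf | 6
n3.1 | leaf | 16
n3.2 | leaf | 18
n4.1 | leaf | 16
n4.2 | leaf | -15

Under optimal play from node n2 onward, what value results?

-16

n2 (Blue): min(-16, 6) = -16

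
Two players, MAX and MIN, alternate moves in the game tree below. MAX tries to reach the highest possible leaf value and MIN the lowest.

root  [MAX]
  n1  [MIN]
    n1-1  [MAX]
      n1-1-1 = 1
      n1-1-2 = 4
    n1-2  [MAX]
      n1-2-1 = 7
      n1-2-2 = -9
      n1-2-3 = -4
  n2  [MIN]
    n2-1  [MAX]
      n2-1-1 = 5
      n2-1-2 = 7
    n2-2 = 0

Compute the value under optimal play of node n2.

0

n2-1 (MAX): max(5, 7) = 7
n2 (MIN): min(7, 0) = 0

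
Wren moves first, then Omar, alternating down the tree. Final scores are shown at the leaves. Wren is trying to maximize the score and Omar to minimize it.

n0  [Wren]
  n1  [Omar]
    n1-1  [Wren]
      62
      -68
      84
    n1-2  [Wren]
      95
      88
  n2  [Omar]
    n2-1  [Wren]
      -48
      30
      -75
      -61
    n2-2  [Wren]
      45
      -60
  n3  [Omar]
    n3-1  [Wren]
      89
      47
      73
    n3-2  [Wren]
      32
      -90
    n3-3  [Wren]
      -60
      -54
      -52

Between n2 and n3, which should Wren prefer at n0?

n2-1 (Wren): max(-48, 30, -75, -61) = 30
n2-2 (Wren): max(45, -60) = 45
n2 (Omar): min(30, 45) = 30
n3-1 (Wren): max(89, 47, 73) = 89
n3-2 (Wren): max(32, -90) = 32
n3-3 (Wren): max(-60, -54, -52) = -52
n3 (Omar): min(89, 32, -52) = -52
Wren prefers the higher value; n2=30, n3=-52. n2 is better since 30 > -52.

n2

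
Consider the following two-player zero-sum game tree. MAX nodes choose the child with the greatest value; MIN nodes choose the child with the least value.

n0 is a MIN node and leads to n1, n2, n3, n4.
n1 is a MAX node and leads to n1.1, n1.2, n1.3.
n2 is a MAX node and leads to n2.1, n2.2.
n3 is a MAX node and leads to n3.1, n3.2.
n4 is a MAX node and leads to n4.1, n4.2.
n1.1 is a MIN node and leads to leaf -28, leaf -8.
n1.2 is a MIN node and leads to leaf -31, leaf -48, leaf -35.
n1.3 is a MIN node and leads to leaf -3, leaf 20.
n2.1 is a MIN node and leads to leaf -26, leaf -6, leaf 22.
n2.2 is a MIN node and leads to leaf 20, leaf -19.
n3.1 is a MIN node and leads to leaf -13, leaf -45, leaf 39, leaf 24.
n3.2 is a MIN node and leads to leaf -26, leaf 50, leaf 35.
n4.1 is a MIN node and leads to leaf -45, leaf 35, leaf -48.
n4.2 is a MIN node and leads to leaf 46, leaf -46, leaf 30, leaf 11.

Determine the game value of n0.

n1.1 (MIN): min(-28, -8) = -28
n1.2 (MIN): min(-31, -48, -35) = -48
n1.3 (MIN): min(-3, 20) = -3
n1 (MAX): max(-28, -48, -3) = -3
n2.1 (MIN): min(-26, -6, 22) = -26
n2.2 (MIN): min(20, -19) = -19
n2 (MAX): max(-26, -19) = -19
n3.1 (MIN): min(-13, -45, 39, 24) = -45
n3.2 (MIN): min(-26, 50, 35) = -26
n3 (MAX): max(-45, -26) = -26
n4.1 (MIN): min(-45, 35, -48) = -48
n4.2 (MIN): min(46, -46, 30, 11) = -46
n4 (MAX): max(-48, -46) = -46
n0 (MIN): min(-3, -19, -26, -46) = -46

-46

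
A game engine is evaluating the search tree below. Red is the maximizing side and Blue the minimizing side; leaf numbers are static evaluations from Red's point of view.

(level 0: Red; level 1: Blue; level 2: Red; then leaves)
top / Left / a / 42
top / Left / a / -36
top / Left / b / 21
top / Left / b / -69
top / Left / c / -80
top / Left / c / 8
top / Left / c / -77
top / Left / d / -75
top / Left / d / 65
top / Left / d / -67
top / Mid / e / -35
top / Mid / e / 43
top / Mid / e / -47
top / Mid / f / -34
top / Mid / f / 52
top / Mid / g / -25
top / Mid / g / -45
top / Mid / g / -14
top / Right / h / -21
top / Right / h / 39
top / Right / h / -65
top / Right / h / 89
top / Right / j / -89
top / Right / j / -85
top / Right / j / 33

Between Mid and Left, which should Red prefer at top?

e (Red): max(-35, 43, -47) = 43
f (Red): max(-34, 52) = 52
g (Red): max(-25, -45, -14) = -14
Mid (Blue): min(43, 52, -14) = -14
a (Red): max(42, -36) = 42
b (Red): max(21, -69) = 21
c (Red): max(-80, 8, -77) = 8
d (Red): max(-75, 65, -67) = 65
Left (Blue): min(42, 21, 8, 65) = 8
Red prefers the higher value; Mid=-14, Left=8. Left is better since 8 > -14.

Left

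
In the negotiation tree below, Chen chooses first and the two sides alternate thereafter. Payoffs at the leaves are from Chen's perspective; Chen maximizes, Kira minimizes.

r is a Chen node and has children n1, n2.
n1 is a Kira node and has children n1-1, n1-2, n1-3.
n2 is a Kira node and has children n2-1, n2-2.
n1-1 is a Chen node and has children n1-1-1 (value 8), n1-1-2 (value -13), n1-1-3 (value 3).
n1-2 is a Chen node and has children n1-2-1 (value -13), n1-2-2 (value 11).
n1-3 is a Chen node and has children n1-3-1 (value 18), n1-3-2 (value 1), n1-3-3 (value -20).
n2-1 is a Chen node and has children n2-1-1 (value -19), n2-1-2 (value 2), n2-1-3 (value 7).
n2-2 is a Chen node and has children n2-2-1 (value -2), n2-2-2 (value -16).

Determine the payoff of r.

n1-1 (Chen): max(8, -13, 3) = 8
n1-2 (Chen): max(-13, 11) = 11
n1-3 (Chen): max(18, 1, -20) = 18
n1 (Kira): min(8, 11, 18) = 8
n2-1 (Chen): max(-19, 2, 7) = 7
n2-2 (Chen): max(-2, -16) = -2
n2 (Kira): min(7, -2) = -2
r (Chen): max(8, -2) = 8

8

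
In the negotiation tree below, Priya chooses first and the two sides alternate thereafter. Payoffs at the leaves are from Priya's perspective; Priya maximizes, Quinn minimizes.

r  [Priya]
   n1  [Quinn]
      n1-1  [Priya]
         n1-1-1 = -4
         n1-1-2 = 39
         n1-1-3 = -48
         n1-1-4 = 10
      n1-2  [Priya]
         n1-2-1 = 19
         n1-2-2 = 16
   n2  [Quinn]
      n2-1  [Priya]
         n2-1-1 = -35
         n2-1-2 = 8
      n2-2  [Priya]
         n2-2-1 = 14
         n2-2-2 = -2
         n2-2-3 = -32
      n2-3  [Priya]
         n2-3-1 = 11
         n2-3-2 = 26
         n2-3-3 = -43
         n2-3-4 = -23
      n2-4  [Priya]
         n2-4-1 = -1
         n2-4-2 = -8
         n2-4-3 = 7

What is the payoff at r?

n1-1 (Priya): max(-4, 39, -48, 10) = 39
n1-2 (Priya): max(19, 16) = 19
n1 (Quinn): min(39, 19) = 19
n2-1 (Priya): max(-35, 8) = 8
n2-2 (Priya): max(14, -2, -32) = 14
n2-3 (Priya): max(11, 26, -43, -23) = 26
n2-4 (Priya): max(-1, -8, 7) = 7
n2 (Quinn): min(8, 14, 26, 7) = 7
r (Priya): max(19, 7) = 19

19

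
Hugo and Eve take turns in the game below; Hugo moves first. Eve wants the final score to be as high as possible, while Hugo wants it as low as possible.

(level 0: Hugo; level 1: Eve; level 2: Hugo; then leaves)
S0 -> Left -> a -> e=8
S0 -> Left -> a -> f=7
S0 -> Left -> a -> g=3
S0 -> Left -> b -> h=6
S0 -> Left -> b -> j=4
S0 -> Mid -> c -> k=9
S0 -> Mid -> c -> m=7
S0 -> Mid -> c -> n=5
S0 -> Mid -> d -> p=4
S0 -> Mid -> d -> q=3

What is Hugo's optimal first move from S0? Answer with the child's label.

Left

a (Hugo): min(8, 7, 3) = 3
b (Hugo): min(6, 4) = 4
Left (Eve): max(3, 4) = 4
c (Hugo): min(9, 7, 5) = 5
d (Hugo): min(4, 3) = 3
Mid (Eve): max(5, 3) = 5
S0 (Hugo): min(4, 5) = 4
Hugo at S0 wants the lowest of {Left=4, Mid=5}, so chooses Left.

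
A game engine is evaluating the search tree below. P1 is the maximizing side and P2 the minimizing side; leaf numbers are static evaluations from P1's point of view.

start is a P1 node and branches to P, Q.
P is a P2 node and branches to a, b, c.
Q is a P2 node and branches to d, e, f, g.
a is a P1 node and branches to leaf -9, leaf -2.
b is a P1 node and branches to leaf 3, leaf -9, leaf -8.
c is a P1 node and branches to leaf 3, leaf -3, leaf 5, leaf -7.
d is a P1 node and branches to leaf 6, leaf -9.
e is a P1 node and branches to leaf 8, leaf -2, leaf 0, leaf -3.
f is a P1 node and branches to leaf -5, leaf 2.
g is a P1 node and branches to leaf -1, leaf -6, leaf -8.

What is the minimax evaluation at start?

-1

a (P1): max(-9, -2) = -2
b (P1): max(3, -9, -8) = 3
c (P1): max(3, -3, 5, -7) = 5
P (P2): min(-2, 3, 5) = -2
d (P1): max(6, -9) = 6
e (P1): max(8, -2, 0, -3) = 8
f (P1): max(-5, 2) = 2
g (P1): max(-1, -6, -8) = -1
Q (P2): min(6, 8, 2, -1) = -1
start (P1): max(-2, -1) = -1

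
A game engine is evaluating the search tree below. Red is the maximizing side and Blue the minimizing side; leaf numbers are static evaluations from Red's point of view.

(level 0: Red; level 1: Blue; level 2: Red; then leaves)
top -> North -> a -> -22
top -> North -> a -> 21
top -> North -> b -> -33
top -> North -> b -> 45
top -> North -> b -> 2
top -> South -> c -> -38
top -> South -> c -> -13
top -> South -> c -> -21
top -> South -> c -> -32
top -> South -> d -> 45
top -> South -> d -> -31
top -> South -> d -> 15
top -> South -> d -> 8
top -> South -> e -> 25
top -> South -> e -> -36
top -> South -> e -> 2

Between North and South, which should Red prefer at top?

North

a (Red): max(-22, 21) = 21
b (Red): max(-33, 45, 2) = 45
North (Blue): min(21, 45) = 21
c (Red): max(-38, -13, -21, -32) = -13
d (Red): max(45, -31, 15, 8) = 45
e (Red): max(25, -36, 2) = 25
South (Blue): min(-13, 45, 25) = -13
Red prefers the higher value; North=21, South=-13. North is better since 21 > -13.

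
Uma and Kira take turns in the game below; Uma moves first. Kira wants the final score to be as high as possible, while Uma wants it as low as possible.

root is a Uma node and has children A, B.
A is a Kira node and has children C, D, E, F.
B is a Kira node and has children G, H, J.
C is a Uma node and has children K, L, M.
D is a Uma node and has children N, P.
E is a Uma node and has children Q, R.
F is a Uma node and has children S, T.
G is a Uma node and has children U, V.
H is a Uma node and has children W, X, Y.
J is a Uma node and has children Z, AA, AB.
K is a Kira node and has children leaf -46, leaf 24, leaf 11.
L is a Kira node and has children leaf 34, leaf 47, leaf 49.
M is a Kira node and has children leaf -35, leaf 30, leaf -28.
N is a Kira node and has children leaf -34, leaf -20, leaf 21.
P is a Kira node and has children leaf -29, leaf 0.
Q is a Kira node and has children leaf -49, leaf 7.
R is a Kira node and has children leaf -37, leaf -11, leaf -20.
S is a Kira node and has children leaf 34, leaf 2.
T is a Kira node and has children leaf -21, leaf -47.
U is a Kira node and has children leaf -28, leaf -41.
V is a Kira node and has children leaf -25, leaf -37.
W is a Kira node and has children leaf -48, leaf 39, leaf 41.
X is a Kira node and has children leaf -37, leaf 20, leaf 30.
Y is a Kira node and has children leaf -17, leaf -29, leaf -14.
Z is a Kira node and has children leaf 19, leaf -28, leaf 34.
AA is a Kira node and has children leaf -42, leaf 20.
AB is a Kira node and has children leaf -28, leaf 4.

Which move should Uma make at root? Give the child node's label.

B

K (Kira): max(-46, 24, 11) = 24
L (Kira): max(34, 47, 49) = 49
M (Kira): max(-35, 30, -28) = 30
C (Uma): min(24, 49, 30) = 24
N (Kira): max(-34, -20, 21) = 21
P (Kira): max(-29, 0) = 0
D (Uma): min(21, 0) = 0
Q (Kira): max(-49, 7) = 7
R (Kira): max(-37, -11, -20) = -11
E (Uma): min(7, -11) = -11
S (Kira): max(34, 2) = 34
T (Kira): max(-21, -47) = -21
F (Uma): min(34, -21) = -21
A (Kira): max(24, 0, -11, -21) = 24
U (Kira): max(-28, -41) = -28
V (Kira): max(-25, -37) = -25
G (Uma): min(-28, -25) = -28
W (Kira): max(-48, 39, 41) = 41
X (Kira): max(-37, 20, 30) = 30
Y (Kira): max(-17, -29, -14) = -14
H (Uma): min(41, 30, -14) = -14
Z (Kira): max(19, -28, 34) = 34
AA (Kira): max(-42, 20) = 20
AB (Kira): max(-28, 4) = 4
J (Uma): min(34, 20, 4) = 4
B (Kira): max(-28, -14, 4) = 4
root (Uma): min(24, 4) = 4
Uma at root wants the lowest of {A=24, B=4}, so chooses B.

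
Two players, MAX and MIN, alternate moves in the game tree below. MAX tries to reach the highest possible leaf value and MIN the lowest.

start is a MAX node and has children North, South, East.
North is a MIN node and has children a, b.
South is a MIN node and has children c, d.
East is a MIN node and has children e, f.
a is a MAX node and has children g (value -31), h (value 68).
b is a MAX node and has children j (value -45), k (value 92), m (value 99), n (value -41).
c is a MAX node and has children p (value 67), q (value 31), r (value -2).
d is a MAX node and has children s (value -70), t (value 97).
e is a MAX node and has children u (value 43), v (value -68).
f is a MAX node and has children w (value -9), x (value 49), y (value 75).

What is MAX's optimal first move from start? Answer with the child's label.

North

a (MAX): max(-31, 68) = 68
b (MAX): max(-45, 92, 99, -41) = 99
North (MIN): min(68, 99) = 68
c (MAX): max(67, 31, -2) = 67
d (MAX): max(-70, 97) = 97
South (MIN): min(67, 97) = 67
e (MAX): max(43, -68) = 43
f (MAX): max(-9, 49, 75) = 75
East (MIN): min(43, 75) = 43
start (MAX): max(68, 67, 43) = 68
MAX at start wants the highest of {North=68, South=67, East=43}, so chooses North.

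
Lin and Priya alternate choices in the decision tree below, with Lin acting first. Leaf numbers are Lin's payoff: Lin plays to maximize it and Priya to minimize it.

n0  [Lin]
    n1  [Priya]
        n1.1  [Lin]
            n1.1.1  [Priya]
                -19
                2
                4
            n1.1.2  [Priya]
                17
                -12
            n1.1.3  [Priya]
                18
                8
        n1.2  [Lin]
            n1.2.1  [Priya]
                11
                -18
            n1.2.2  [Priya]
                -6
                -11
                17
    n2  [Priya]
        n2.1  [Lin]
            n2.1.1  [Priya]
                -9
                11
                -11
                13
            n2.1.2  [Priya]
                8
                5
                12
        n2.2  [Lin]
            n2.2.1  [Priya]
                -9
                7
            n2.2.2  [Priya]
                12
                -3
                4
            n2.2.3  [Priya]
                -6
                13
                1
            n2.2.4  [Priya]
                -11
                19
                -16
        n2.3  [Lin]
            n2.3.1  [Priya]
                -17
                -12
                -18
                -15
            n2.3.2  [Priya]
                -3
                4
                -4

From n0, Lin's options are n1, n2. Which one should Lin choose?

n1.1.1 (Priya): min(-19, 2, 4) = -19
n1.1.2 (Priya): min(17, -12) = -12
n1.1.3 (Priya): min(18, 8) = 8
n1.1 (Lin): max(-19, -12, 8) = 8
n1.2.1 (Priya): min(11, -18) = -18
n1.2.2 (Priya): min(-6, -11, 17) = -11
n1.2 (Lin): max(-18, -11) = -11
n1 (Priya): min(8, -11) = -11
n2.1.1 (Priya): min(-9, 11, -11, 13) = -11
n2.1.2 (Priya): min(8, 5, 12) = 5
n2.1 (Lin): max(-11, 5) = 5
n2.2.1 (Priya): min(-9, 7) = -9
n2.2.2 (Priya): min(12, -3, 4) = -3
n2.2.3 (Priya): min(-6, 13, 1) = -6
n2.2.4 (Priya): min(-11, 19, -16) = -16
n2.2 (Lin): max(-9, -3, -6, -16) = -3
n2.3.1 (Priya): min(-17, -12, -18, -15) = -18
n2.3.2 (Priya): min(-3, 4, -4) = -4
n2.3 (Lin): max(-18, -4) = -4
n2 (Priya): min(5, -3, -4) = -4
n0 (Lin): max(-11, -4) = -4
Lin at n0 wants the highest of {n1=-11, n2=-4}, so chooses n2.

n2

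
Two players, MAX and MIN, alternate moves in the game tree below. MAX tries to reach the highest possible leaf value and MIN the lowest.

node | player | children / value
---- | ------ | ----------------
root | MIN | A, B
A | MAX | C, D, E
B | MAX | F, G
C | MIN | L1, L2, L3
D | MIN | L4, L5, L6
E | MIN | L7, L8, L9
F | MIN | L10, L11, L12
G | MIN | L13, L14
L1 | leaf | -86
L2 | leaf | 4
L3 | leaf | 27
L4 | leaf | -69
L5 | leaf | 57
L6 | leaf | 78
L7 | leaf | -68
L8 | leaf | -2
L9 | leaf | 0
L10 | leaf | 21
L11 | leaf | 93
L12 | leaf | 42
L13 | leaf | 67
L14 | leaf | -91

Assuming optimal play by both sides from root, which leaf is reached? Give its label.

L7

C (MIN): min(-86, 4, 27) = -86
D (MIN): min(-69, 57, 78) = -69
E (MIN): min(-68, -2, 0) = -68
A (MAX): max(-86, -69, -68) = -68
F (MIN): min(21, 93, 42) = 21
G (MIN): min(67, -91) = -91
B (MAX): max(21, -91) = 21
root (MIN): min(-68, 21) = -68
At root, MIN picks A (lowest: -68).
At A, MAX picks E (highest: -68).
At E, MIN picks L7 (lowest: -68).
Terminal value -68.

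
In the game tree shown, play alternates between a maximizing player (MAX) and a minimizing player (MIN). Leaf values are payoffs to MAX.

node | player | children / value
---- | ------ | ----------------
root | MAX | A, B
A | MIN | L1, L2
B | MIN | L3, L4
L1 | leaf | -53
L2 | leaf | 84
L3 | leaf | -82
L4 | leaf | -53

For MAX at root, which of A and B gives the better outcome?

A

A (MIN): min(-53, 84) = -53
B (MIN): min(-82, -53) = -82
MAX prefers the higher value; A=-53, B=-82. A is better since -53 > -82.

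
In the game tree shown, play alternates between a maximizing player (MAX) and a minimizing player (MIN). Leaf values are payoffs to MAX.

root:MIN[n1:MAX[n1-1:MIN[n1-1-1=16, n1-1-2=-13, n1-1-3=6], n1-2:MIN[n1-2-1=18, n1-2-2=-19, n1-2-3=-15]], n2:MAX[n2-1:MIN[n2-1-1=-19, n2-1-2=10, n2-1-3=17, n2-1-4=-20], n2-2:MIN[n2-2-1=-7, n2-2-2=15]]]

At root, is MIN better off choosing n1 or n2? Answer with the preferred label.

n1

n1-1 (MIN): min(16, -13, 6) = -13
n1-2 (MIN): min(18, -19, -15) = -19
n1 (MAX): max(-13, -19) = -13
n2-1 (MIN): min(-19, 10, 17, -20) = -20
n2-2 (MIN): min(-7, 15) = -7
n2 (MAX): max(-20, -7) = -7
MIN prefers the lower value; n1=-13, n2=-7. n1 is better since -13 < -7.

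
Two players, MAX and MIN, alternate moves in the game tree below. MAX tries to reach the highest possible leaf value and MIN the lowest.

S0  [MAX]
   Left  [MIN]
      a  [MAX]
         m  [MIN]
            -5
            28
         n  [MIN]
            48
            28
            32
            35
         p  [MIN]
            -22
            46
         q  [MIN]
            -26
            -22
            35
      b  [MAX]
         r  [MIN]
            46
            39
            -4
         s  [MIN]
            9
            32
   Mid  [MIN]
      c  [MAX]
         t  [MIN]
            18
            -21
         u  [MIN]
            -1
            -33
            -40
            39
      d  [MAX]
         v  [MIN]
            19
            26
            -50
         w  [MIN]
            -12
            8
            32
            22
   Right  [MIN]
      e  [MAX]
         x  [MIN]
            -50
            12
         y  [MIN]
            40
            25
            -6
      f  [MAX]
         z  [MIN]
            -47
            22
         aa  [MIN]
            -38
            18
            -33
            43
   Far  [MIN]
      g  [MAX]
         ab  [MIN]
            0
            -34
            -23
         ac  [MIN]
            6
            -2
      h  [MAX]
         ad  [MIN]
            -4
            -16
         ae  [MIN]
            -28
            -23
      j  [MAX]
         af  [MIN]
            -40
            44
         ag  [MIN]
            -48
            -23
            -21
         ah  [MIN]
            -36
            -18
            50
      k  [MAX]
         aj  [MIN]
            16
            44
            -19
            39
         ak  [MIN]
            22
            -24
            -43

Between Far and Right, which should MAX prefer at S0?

ab (MIN): min(0, -34, -23) = -34
ac (MIN): min(6, -2) = -2
g (MAX): max(-34, -2) = -2
ad (MIN): min(-4, -16) = -16
ae (MIN): min(-28, -23) = -28
h (MAX): max(-16, -28) = -16
af (MIN): min(-40, 44) = -40
ag (MIN): min(-48, -23, -21) = -48
ah (MIN): min(-36, -18, 50) = -36
j (MAX): max(-40, -48, -36) = -36
aj (MIN): min(16, 44, -19, 39) = -19
ak (MIN): min(22, -24, -43) = -43
k (MAX): max(-19, -43) = -19
Far (MIN): min(-2, -16, -36, -19) = -36
x (MIN): min(-50, 12) = -50
y (MIN): min(40, 25, -6) = -6
e (MAX): max(-50, -6) = -6
z (MIN): min(-47, 22) = -47
aa (MIN): min(-38, 18, -33, 43) = -38
f (MAX): max(-47, -38) = -38
Right (MIN): min(-6, -38) = -38
MAX prefers the higher value; Far=-36, Right=-38. Far is better since -36 > -38.

Far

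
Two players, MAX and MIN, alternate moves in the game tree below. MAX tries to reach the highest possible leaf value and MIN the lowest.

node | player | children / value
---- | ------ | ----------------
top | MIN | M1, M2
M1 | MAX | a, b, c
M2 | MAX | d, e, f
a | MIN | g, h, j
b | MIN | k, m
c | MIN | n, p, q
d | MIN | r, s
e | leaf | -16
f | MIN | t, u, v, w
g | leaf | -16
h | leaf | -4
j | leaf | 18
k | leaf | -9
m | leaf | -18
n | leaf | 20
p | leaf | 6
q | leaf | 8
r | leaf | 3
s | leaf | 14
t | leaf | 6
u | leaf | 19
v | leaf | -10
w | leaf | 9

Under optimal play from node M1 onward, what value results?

a (MIN): min(-16, -4, 18) = -16
b (MIN): min(-9, -18) = -18
c (MIN): min(20, 6, 8) = 6
M1 (MAX): max(-16, -18, 6) = 6

6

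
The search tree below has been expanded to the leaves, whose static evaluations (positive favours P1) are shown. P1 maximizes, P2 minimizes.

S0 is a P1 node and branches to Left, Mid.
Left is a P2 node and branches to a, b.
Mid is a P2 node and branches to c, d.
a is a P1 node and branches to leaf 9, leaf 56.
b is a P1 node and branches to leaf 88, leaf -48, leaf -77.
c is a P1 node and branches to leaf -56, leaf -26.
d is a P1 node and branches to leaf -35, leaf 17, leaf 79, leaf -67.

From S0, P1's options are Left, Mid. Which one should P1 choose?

Left

a (P1): max(9, 56) = 56
b (P1): max(88, -48, -77) = 88
Left (P2): min(56, 88) = 56
c (P1): max(-56, -26) = -26
d (P1): max(-35, 17, 79, -67) = 79
Mid (P2): min(-26, 79) = -26
S0 (P1): max(56, -26) = 56
P1 at S0 wants the highest of {Left=56, Mid=-26}, so chooses Left.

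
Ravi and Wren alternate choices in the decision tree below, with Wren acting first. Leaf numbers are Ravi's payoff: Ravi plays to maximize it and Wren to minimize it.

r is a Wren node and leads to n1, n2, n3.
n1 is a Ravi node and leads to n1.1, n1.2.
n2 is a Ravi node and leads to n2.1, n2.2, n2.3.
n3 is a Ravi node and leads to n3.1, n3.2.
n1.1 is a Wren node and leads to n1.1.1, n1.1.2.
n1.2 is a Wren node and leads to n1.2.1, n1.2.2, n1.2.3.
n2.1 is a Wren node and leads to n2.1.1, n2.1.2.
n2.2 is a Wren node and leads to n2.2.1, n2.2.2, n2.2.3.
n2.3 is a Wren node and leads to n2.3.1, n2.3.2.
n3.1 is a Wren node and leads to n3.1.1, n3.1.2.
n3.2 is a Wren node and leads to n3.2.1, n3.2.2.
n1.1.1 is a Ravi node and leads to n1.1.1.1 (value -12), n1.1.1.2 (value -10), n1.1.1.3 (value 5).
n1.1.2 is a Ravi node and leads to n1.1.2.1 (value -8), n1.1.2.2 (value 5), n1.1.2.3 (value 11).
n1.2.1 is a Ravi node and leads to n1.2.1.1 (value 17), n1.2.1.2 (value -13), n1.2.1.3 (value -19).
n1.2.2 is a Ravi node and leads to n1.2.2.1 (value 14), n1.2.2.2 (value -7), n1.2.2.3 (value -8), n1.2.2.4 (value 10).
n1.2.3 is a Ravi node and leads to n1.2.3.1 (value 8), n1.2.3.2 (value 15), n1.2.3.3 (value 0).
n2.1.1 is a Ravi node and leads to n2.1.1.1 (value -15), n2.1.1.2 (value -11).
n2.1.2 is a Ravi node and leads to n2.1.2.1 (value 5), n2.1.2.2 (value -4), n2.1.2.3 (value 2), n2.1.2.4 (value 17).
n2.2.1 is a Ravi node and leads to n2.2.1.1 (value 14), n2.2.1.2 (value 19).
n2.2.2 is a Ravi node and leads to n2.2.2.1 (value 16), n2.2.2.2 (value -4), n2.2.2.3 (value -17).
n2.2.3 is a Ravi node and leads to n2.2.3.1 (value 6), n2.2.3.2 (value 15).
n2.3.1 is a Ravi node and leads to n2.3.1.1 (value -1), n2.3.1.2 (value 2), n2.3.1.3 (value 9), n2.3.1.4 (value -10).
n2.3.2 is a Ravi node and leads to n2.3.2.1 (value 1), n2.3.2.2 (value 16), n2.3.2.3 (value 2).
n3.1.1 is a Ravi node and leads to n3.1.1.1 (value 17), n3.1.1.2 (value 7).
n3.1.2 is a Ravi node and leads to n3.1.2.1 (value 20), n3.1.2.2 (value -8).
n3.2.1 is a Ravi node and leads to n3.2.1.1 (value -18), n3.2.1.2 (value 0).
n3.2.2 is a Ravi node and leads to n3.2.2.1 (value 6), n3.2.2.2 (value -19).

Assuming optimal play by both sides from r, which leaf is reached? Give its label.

n1.2.2.1

n1.1.1 (Ravi): max(-12, -10, 5) = 5
n1.1.2 (Ravi): max(-8, 5, 11) = 11
n1.1 (Wren): min(5, 11) = 5
n1.2.1 (Ravi): max(17, -13, -19) = 17
n1.2.2 (Ravi): max(14, -7, -8, 10) = 14
n1.2.3 (Ravi): max(8, 15, 0) = 15
n1.2 (Wren): min(17, 14, 15) = 14
n1 (Ravi): max(5, 14) = 14
n2.1.1 (Ravi): max(-15, -11) = -11
n2.1.2 (Ravi): max(5, -4, 2, 17) = 17
n2.1 (Wren): min(-11, 17) = -11
n2.2.1 (Ravi): max(14, 19) = 19
n2.2.2 (Ravi): max(16, -4, -17) = 16
n2.2.3 (Ravi): max(6, 15) = 15
n2.2 (Wren): min(19, 16, 15) = 15
n2.3.1 (Ravi): max(-1, 2, 9, -10) = 9
n2.3.2 (Ravi): max(1, 16, 2) = 16
n2.3 (Wren): min(9, 16) = 9
n2 (Ravi): max(-11, 15, 9) = 15
n3.1.1 (Ravi): max(17, 7) = 17
n3.1.2 (Ravi): max(20, -8) = 20
n3.1 (Wren): min(17, 20) = 17
n3.2.1 (Ravi): max(-18, 0) = 0
n3.2.2 (Ravi): max(6, -19) = 6
n3.2 (Wren): min(0, 6) = 0
n3 (Ravi): max(17, 0) = 17
r (Wren): min(14, 15, 17) = 14
At r, Wren picks n1 (lowest: 14).
At n1, Ravi picks n1.2 (highest: 14).
At n1.2, Wren picks n1.2.2 (lowest: 14).
At n1.2.2, Ravi picks n1.2.2.1 (highest: 14).
Terminal value 14.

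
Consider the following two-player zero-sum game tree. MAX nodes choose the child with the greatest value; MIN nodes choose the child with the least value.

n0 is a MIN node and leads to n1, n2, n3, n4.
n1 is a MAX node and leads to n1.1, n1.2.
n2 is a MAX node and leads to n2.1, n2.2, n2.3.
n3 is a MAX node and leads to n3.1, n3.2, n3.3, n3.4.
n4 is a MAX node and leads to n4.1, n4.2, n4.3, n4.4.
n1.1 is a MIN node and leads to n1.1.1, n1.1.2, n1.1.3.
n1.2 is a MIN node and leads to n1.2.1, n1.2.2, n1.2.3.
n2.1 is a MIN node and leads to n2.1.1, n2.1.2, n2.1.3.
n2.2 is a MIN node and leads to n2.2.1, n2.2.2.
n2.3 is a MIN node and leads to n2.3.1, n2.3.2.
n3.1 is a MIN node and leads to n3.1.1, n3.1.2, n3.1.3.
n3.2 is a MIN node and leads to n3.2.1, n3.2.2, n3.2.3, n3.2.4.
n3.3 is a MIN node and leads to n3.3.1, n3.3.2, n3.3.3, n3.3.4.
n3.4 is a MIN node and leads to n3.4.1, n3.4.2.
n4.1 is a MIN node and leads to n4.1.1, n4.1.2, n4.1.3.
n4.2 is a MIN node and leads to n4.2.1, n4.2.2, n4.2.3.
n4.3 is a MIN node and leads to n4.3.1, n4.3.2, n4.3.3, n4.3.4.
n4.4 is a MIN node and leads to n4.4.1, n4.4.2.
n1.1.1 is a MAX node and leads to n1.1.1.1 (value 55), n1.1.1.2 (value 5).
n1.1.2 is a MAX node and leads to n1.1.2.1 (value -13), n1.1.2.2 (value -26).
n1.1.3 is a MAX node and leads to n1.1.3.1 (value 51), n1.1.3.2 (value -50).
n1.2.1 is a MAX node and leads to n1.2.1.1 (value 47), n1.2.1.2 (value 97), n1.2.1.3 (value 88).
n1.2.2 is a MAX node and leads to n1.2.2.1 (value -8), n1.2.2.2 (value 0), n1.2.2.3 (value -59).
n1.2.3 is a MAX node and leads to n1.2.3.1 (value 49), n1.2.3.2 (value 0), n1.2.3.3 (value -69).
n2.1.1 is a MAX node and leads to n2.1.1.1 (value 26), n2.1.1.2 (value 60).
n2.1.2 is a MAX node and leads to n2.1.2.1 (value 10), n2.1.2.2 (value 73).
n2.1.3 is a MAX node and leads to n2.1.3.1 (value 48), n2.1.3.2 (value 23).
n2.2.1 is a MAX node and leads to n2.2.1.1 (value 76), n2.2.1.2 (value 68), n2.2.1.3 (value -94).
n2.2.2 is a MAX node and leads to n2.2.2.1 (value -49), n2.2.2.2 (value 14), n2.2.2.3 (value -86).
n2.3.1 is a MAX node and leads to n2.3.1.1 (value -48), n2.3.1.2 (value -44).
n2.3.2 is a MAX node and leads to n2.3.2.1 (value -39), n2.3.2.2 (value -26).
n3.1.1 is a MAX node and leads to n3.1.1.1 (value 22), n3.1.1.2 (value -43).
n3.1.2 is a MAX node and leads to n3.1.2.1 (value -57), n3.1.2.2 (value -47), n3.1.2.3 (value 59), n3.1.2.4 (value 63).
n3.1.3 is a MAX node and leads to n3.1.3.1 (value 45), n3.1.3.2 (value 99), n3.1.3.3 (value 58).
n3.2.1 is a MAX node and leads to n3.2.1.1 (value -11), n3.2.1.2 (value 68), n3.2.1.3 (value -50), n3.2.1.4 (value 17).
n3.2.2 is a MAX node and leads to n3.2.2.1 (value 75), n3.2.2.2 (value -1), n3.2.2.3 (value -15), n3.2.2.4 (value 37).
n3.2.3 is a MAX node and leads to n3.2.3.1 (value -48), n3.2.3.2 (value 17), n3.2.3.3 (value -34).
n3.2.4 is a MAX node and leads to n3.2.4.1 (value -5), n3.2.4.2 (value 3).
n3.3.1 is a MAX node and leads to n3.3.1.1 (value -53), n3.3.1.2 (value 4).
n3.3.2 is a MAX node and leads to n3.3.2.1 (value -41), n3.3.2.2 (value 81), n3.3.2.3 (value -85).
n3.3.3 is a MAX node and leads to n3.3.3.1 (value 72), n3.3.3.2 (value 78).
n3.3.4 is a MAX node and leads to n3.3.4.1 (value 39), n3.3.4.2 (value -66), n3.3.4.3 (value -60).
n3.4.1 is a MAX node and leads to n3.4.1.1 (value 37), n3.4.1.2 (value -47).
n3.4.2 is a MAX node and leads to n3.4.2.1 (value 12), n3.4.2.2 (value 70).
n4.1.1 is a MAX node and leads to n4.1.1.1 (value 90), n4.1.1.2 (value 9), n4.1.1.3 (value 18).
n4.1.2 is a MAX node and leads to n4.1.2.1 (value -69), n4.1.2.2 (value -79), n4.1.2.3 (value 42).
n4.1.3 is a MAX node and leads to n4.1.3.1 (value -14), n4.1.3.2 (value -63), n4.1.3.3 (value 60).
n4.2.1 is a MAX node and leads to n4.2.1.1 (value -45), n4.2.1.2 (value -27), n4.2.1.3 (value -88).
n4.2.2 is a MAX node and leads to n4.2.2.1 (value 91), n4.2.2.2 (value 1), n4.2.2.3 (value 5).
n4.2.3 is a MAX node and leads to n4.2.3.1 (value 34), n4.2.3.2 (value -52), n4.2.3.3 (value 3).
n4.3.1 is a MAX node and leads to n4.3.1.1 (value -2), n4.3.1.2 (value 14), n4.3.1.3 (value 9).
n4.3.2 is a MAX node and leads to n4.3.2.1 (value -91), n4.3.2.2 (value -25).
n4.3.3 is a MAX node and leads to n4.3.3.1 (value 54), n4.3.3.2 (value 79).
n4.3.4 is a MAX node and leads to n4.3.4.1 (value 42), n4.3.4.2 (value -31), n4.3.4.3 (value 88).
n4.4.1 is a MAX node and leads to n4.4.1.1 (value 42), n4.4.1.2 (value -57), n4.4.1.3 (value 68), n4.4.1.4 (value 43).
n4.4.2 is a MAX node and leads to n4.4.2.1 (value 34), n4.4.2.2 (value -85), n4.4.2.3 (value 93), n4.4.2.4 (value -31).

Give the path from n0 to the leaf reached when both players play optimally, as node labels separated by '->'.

n0 -> n1 -> n1.2 -> n1.2.2 -> n1.2.2.2

n1.1.1 (MAX): max(55, 5) = 55
n1.1.2 (MAX): max(-13, -26) = -13
n1.1.3 (MAX): max(51, -50) = 51
n1.1 (MIN): min(55, -13, 51) = -13
n1.2.1 (MAX): max(47, 97, 88) = 97
n1.2.2 (MAX): max(-8, 0, -59) = 0
n1.2.3 (MAX): max(49, 0, -69) = 49
n1.2 (MIN): min(97, 0, 49) = 0
n1 (MAX): max(-13, 0) = 0
n2.1.1 (MAX): max(26, 60) = 60
n2.1.2 (MAX): max(10, 73) = 73
n2.1.3 (MAX): max(48, 23) = 48
n2.1 (MIN): min(60, 73, 48) = 48
n2.2.1 (MAX): max(76, 68, -94) = 76
n2.2.2 (MAX): max(-49, 14, -86) = 14
n2.2 (MIN): min(76, 14) = 14
n2.3.1 (MAX): max(-48, -44) = -44
n2.3.2 (MAX): max(-39, -26) = -26
n2.3 (MIN): min(-44, -26) = -44
n2 (MAX): max(48, 14, -44) = 48
n3.1.1 (MAX): max(22, -43) = 22
n3.1.2 (MAX): max(-57, -47, 59, 63) = 63
n3.1.3 (MAX): max(45, 99, 58) = 99
n3.1 (MIN): min(22, 63, 99) = 22
n3.2.1 (MAX): max(-11, 68, -50, 17) = 68
n3.2.2 (MAX): max(75, -1, -15, 37) = 75
n3.2.3 (MAX): max(-48, 17, -34) = 17
n3.2.4 (MAX): max(-5, 3) = 3
n3.2 (MIN): min(68, 75, 17, 3) = 3
n3.3.1 (MAX): max(-53, 4) = 4
n3.3.2 (MAX): max(-41, 81, -85) = 81
n3.3.3 (MAX): max(72, 78) = 78
n3.3.4 (MAX): max(39, -66, -60) = 39
n3.3 (MIN): min(4, 81, 78, 39) = 4
n3.4.1 (MAX): max(37, -47) = 37
n3.4.2 (MAX): max(12, 70) = 70
n3.4 (MIN): min(37, 70) = 37
n3 (MAX): max(22, 3, 4, 37) = 37
n4.1.1 (MAX): max(90, 9, 18) = 90
n4.1.2 (MAX): max(-69, -79, 42) = 42
n4.1.3 (MAX): max(-14, -63, 60) = 60
n4.1 (MIN): min(90, 42, 60) = 42
n4.2.1 (MAX): max(-45, -27, -88) = -27
n4.2.2 (MAX): max(91, 1, 5) = 91
n4.2.3 (MAX): max(34, -52, 3) = 34
n4.2 (MIN): min(-27, 91, 34) = -27
n4.3.1 (MAX): max(-2, 14, 9) = 14
n4.3.2 (MAX): max(-91, -25) = -25
n4.3.3 (MAX): max(54, 79) = 79
n4.3.4 (MAX): max(42, -31, 88) = 88
n4.3 (MIN): min(14, -25, 79, 88) = -25
n4.4.1 (MAX): max(42, -57, 68, 43) = 68
n4.4.2 (MAX): max(34, -85, 93, -31) = 93
n4.4 (MIN): min(68, 93) = 68
n4 (MAX): max(42, -27, -25, 68) = 68
n0 (MIN): min(0, 48, 37, 68) = 0
At n0, MIN picks n1 (lowest: 0).
At n1, MAX picks n1.2 (highest: 0).
At n1.2, MIN picks n1.2.2 (lowest: 0).
At n1.2.2, MAX picks n1.2.2.2 (highest: 0).
Terminal value 0.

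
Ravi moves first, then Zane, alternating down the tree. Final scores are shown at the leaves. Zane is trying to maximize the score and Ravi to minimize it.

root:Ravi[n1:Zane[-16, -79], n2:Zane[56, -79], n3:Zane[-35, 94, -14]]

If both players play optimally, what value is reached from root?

-16

n1 (Zane): max(-16, -79) = -16
n2 (Zane): max(56, -79) = 56
n3 (Zane): max(-35, 94, -14) = 94
root (Ravi): min(-16, 56, 94) = -16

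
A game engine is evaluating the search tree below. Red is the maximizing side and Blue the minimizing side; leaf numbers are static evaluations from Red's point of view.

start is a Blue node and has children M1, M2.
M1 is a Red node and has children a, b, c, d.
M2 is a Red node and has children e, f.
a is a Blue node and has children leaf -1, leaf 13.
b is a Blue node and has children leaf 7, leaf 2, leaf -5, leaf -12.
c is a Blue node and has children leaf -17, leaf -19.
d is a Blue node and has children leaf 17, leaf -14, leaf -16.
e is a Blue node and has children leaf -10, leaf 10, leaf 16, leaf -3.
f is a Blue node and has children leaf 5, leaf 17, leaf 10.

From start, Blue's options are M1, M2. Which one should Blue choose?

a (Blue): min(-1, 13) = -1
b (Blue): min(7, 2, -5, -12) = -12
c (Blue): min(-17, -19) = -19
d (Blue): min(17, -14, -16) = -16
M1 (Red): max(-1, -12, -19, -16) = -1
e (Blue): min(-10, 10, 16, -3) = -10
f (Blue): min(5, 17, 10) = 5
M2 (Red): max(-10, 5) = 5
start (Blue): min(-1, 5) = -1
Blue at start wants the lowest of {M1=-1, M2=5}, so chooses M1.

M1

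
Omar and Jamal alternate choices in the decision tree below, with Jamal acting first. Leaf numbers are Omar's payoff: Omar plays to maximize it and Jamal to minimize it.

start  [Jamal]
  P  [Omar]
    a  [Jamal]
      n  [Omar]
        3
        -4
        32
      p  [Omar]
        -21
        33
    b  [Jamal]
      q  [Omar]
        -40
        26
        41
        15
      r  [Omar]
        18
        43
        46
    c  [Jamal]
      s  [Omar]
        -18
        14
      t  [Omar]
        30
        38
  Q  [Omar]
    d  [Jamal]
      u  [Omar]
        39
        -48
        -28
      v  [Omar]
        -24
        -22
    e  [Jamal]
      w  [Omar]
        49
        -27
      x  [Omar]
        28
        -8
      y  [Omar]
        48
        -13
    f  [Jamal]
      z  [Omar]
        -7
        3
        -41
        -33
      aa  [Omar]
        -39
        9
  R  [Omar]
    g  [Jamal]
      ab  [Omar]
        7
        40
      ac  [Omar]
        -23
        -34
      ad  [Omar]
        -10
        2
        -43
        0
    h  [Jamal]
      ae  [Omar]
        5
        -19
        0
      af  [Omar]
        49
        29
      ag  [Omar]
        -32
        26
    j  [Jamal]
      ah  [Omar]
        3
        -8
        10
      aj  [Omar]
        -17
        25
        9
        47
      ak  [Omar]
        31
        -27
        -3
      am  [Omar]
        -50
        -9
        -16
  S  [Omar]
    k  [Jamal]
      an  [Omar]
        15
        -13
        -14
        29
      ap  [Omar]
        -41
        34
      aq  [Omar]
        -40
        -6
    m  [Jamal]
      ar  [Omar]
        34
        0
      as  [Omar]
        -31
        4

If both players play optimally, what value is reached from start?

n (Omar): max(3, -4, 32) = 32
p (Omar): max(-21, 33) = 33
a (Jamal): min(32, 33) = 32
q (Omar): max(-40, 26, 41, 15) = 41
r (Omar): max(18, 43, 46) = 46
b (Jamal): min(41, 46) = 41
s (Omar): max(-18, 14) = 14
t (Omar): max(30, 38) = 38
c (Jamal): min(14, 38) = 14
P (Omar): max(32, 41, 14) = 41
u (Omar): max(39, -48, -28) = 39
v (Omar): max(-24, -22) = -22
d (Jamal): min(39, -22) = -22
w (Omar): max(49, -27) = 49
x (Omar): max(28, -8) = 28
y (Omar): max(48, -13) = 48
e (Jamal): min(49, 28, 48) = 28
z (Omar): max(-7, 3, -41, -33) = 3
aa (Omar): max(-39, 9) = 9
f (Jamal): min(3, 9) = 3
Q (Omar): max(-22, 28, 3) = 28
ab (Omar): max(7, 40) = 40
ac (Omar): max(-23, -34) = -23
ad (Omar): max(-10, 2, -43, 0) = 2
g (Jamal): min(40, -23, 2) = -23
ae (Omar): max(5, -19, 0) = 5
af (Omar): max(49, 29) = 49
ag (Omar): max(-32, 26) = 26
h (Jamal): min(5, 49, 26) = 5
ah (Omar): max(3, -8, 10) = 10
aj (Omar): max(-17, 25, 9, 47) = 47
ak (Omar): max(31, -27, -3) = 31
am (Omar): max(-50, -9, -16) = -9
j (Jamal): min(10, 47, 31, -9) = -9
R (Omar): max(-23, 5, -9) = 5
an (Omar): max(15, -13, -14, 29) = 29
ap (Omar): max(-41, 34) = 34
aq (Omar): max(-40, -6) = -6
k (Jamal): min(29, 34, -6) = -6
ar (Omar): max(34, 0) = 34
as (Omar): max(-31, 4) = 4
m (Jamal): min(34, 4) = 4
S (Omar): max(-6, 4) = 4
start (Jamal): min(41, 28, 5, 4) = 4

4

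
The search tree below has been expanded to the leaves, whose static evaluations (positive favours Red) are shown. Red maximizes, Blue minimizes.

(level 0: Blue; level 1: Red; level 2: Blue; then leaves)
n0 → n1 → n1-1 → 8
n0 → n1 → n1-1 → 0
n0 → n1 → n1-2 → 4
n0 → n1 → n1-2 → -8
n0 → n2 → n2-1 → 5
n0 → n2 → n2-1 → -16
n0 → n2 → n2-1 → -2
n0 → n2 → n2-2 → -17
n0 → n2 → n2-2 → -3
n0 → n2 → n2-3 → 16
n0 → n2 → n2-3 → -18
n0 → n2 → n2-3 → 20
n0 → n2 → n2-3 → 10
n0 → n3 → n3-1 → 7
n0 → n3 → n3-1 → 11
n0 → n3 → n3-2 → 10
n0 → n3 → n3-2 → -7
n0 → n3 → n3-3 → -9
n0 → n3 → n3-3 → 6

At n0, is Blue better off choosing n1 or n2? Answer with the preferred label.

n1-1 (Blue): min(8, 0) = 0
n1-2 (Blue): min(4, -8) = -8
n1 (Red): max(0, -8) = 0
n2-1 (Blue): min(5, -16, -2) = -16
n2-2 (Blue): min(-17, -3) = -17
n2-3 (Blue): min(16, -18, 20, 10) = -18
n2 (Red): max(-16, -17, -18) = -16
Blue prefers the lower value; n1=0, n2=-16. n2 is better since -16 < 0.

n2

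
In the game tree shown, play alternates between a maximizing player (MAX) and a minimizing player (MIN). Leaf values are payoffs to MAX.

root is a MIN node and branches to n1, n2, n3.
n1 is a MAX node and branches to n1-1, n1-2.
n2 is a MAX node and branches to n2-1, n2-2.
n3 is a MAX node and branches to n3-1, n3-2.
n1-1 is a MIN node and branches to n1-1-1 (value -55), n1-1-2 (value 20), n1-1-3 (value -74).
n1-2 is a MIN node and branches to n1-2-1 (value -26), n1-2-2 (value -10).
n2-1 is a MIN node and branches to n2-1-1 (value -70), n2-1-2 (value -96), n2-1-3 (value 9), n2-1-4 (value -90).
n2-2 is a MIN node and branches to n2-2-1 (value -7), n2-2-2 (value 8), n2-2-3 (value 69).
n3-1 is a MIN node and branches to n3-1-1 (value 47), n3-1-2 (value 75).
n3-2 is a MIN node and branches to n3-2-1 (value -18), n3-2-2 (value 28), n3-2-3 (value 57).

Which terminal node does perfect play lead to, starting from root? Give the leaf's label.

n1-2-1

n1-1 (MIN): min(-55, 20, -74) = -74
n1-2 (MIN): min(-26, -10) = -26
n1 (MAX): max(-74, -26) = -26
n2-1 (MIN): min(-70, -96, 9, -90) = -96
n2-2 (MIN): min(-7, 8, 69) = -7
n2 (MAX): max(-96, -7) = -7
n3-1 (MIN): min(47, 75) = 47
n3-2 (MIN): min(-18, 28, 57) = -18
n3 (MAX): max(47, -18) = 47
root (MIN): min(-26, -7, 47) = -26
At root, MIN picks n1 (lowest: -26).
At n1, MAX picks n1-2 (highest: -26).
At n1-2, MIN picks n1-2-1 (lowest: -26).
Terminal value -26.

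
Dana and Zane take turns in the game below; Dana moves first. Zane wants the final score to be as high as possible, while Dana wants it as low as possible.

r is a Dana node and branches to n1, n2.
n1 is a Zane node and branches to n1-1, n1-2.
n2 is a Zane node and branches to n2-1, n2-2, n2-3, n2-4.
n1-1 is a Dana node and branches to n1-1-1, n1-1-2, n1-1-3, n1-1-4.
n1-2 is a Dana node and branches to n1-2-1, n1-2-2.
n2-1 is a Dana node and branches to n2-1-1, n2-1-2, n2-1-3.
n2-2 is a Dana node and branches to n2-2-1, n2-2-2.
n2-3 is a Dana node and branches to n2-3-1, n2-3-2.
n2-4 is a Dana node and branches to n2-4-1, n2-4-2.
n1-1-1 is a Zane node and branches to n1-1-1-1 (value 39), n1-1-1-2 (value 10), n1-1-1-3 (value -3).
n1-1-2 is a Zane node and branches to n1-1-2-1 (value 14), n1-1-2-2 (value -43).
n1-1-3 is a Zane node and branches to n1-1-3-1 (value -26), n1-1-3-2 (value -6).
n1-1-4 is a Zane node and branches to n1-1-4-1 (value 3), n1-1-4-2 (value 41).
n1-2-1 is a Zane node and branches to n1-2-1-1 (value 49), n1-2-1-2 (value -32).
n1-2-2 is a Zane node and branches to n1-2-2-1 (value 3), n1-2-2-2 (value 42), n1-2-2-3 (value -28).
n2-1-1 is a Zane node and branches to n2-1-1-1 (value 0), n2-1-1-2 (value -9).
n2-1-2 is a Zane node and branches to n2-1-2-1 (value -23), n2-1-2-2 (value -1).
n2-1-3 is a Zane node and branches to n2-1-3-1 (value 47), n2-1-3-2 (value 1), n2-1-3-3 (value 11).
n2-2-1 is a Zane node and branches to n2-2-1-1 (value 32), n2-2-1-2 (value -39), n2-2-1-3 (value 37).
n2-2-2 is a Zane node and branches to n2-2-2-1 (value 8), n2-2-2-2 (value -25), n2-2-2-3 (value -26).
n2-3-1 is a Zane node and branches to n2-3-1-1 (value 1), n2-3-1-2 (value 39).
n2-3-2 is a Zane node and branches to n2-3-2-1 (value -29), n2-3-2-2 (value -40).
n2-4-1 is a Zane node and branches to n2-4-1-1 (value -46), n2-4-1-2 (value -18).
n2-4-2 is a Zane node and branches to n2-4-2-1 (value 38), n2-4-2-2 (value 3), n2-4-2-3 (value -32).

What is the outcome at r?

8

n1-1-1 (Zane): max(39, 10, -3) = 39
n1-1-2 (Zane): max(14, -43) = 14
n1-1-3 (Zane): max(-26, -6) = -6
n1-1-4 (Zane): max(3, 41) = 41
n1-1 (Dana): min(39, 14, -6, 41) = -6
n1-2-1 (Zane): max(49, -32) = 49
n1-2-2 (Zane): max(3, 42, -28) = 42
n1-2 (Dana): min(49, 42) = 42
n1 (Zane): max(-6, 42) = 42
n2-1-1 (Zane): max(0, -9) = 0
n2-1-2 (Zane): max(-23, -1) = -1
n2-1-3 (Zane): max(47, 1, 11) = 47
n2-1 (Dana): min(0, -1, 47) = -1
n2-2-1 (Zane): max(32, -39, 37) = 37
n2-2-2 (Zane): max(8, -25, -26) = 8
n2-2 (Dana): min(37, 8) = 8
n2-3-1 (Zane): max(1, 39) = 39
n2-3-2 (Zane): max(-29, -40) = -29
n2-3 (Dana): min(39, -29) = -29
n2-4-1 (Zane): max(-46, -18) = -18
n2-4-2 (Zane): max(38, 3, -32) = 38
n2-4 (Dana): min(-18, 38) = -18
n2 (Zane): max(-1, 8, -29, -18) = 8
r (Dana): min(42, 8) = 8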